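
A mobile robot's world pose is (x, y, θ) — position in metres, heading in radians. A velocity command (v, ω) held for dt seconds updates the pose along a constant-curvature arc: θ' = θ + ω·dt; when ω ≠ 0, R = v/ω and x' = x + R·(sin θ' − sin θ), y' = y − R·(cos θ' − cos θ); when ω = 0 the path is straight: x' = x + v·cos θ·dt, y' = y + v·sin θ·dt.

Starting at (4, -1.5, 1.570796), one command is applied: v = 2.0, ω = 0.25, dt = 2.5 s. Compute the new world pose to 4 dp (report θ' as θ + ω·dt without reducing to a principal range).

(2.4877, 3.1808, 2.1958)

θ' = 1.5708 + 0.25·2.5 = 2.1958
R = v/ω = 2.0/0.25 = 8.0000
x' = 4 + 8.0000·(sin 2.1958 − sin 1.5708) = 2.4877
y' = -1.5 − 8.0000·(cos 2.1958 − cos 1.5708) = 3.1808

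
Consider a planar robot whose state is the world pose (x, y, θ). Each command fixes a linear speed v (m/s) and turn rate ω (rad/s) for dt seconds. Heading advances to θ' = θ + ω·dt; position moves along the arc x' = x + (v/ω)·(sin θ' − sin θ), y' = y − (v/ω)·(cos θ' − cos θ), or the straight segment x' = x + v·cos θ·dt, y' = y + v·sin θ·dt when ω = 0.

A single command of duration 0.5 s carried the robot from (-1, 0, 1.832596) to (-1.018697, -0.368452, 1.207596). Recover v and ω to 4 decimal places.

v = -0.7500, ω = -1.2500

Δθ = 1.207596 − 1.832596 = -0.625000
ω = Δθ/dt = -0.625000/0.5 = -1.2500
R = −Δy/(cos θ' − cos θ) = 0.6000
v = R·ω = 0.6000·-1.2500 = -0.7500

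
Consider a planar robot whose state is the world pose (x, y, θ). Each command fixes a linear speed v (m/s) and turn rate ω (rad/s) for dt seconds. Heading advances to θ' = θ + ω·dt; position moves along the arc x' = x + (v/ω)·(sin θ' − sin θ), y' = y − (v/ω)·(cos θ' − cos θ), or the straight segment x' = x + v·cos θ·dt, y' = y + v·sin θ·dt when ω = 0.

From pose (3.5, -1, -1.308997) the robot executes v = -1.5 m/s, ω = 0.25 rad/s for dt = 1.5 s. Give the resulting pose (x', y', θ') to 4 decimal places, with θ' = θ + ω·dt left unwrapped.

(2.5285, 1.0148, -0.9340)

θ' = -1.3090 + 0.25·1.5 = -0.9340
R = v/ω = -1.5/0.25 = -6.0000
x' = 3.5 + -6.0000·(sin -0.9340 − sin -1.3090) = 2.5285
y' = -1 − -6.0000·(cos -0.9340 − cos -1.3090) = 1.0148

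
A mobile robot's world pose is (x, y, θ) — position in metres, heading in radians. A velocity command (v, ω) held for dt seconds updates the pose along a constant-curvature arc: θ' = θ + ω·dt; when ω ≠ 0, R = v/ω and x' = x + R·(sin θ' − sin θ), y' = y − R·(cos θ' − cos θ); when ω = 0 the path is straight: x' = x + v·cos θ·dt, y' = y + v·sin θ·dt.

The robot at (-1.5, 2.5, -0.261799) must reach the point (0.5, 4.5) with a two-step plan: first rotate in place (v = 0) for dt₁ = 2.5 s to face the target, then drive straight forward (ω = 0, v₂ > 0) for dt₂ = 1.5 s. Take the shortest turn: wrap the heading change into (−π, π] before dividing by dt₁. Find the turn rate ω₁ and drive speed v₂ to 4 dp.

heading to target = atan2(4.5−2.5, 0.5−-1.5) = 0.7854
Δθ = wrap(0.7854 − -0.2618) = 1.0472; ω₁ = Δθ/dt₁ = 0.4189
distance = √((0.5−-1.5)² + (4.5−2.5)²) = 2.8284; v₂ = distance/dt₂ = 1.8856

ω₁ = 0.4189, v₂ = 1.8856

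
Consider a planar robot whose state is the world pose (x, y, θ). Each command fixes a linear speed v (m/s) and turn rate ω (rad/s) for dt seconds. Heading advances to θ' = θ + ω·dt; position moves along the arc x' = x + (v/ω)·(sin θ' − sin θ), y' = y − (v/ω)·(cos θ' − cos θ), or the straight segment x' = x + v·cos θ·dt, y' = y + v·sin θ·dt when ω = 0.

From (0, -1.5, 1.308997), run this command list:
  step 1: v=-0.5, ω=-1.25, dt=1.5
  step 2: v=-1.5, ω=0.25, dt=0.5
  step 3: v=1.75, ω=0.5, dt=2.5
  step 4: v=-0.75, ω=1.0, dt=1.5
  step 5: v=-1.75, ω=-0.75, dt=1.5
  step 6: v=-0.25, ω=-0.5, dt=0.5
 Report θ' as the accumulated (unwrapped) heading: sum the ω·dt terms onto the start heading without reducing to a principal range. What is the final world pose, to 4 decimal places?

(3.1311, -4.2046, 0.9340)

step 1: θ'=-0.5660 (R=0.4000) → pose (-0.6009, -1.7341, -0.5660)
step 2: θ'=-0.4410 (R=-6.0000) → pose (-1.2574, -1.3725, -0.4410)
step 3: θ'=0.8090 (R=3.5000) → pose (2.7692, -0.6231, 0.8090)
step 4: θ'=2.3090 (R=-0.7500) → pose (2.7571, -1.6455, 2.3090)
step 5: θ'=1.1840 (R=2.3333) → pose (3.1921, -4.0959, 1.1840)
step 6: θ'=0.9340 (R=0.5000) → pose (3.1311, -4.2046, 0.9340)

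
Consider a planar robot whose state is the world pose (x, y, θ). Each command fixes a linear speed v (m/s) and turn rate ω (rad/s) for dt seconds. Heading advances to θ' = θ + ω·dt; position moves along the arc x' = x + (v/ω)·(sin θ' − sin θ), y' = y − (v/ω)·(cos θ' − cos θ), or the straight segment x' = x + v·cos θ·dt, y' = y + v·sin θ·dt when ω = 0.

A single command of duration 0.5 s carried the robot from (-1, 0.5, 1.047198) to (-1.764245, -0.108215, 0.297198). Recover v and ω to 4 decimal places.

Δθ = 0.297198 − 1.047198 = -0.750000
ω = Δθ/dt = -0.750000/0.5 = -1.5000
R = Δx/(sin θ' − sin θ) = 1.3333
v = R·ω = 1.3333·-1.5000 = -2.0000

v = -2.0000, ω = -1.5000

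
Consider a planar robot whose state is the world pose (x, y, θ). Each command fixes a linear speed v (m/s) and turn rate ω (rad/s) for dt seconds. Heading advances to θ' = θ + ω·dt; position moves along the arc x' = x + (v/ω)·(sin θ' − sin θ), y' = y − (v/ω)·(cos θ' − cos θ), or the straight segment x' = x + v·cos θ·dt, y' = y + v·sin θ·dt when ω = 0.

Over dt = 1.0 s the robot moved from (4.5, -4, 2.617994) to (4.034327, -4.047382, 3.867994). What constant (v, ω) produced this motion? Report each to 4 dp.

v = 0.5000, ω = 1.2500

Δθ = 3.867994 − 2.617994 = 1.250000
ω = Δθ/dt = 1.250000/1.0 = 1.2500
R = Δx/(sin θ' − sin θ) = 0.4000
v = R·ω = 0.4000·1.2500 = 0.5000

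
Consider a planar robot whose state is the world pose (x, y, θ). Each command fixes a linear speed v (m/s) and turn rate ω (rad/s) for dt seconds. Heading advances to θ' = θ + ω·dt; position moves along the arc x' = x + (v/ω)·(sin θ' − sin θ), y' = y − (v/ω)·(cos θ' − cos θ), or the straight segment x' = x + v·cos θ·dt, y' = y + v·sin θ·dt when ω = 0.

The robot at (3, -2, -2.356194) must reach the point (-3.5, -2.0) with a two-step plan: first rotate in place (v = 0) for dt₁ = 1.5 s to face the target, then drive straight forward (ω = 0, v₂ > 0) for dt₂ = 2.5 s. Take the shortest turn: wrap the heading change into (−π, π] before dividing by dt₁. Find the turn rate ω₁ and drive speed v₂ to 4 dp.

heading to target = atan2(-2−-2, -3.5−3) = 3.1416
Δθ = wrap(3.1416 − -2.3562) = -0.7854; ω₁ = Δθ/dt₁ = -0.5236
distance = √((-3.5−3)² + (-2−-2)²) = 6.5000; v₂ = distance/dt₂ = 2.6000

ω₁ = -0.5236, v₂ = 2.6000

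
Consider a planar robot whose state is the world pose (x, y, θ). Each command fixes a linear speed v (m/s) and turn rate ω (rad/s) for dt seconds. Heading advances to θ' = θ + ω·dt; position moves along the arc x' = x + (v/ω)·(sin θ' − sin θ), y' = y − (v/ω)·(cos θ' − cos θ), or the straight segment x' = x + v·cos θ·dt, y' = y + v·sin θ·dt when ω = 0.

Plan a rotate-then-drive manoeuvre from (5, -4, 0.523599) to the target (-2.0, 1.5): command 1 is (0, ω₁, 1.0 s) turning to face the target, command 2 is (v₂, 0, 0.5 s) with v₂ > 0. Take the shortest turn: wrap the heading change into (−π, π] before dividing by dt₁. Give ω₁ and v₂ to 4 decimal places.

heading to target = atan2(1.5−-4, -2−5) = 2.4756
Δθ = wrap(2.4756 − 0.5236) = 1.9520; ω₁ = Δθ/dt₁ = 1.9520
distance = √((-2−5)² + (1.5−-4)²) = 8.9022; v₂ = distance/dt₂ = 17.8045

ω₁ = 1.9520, v₂ = 17.8045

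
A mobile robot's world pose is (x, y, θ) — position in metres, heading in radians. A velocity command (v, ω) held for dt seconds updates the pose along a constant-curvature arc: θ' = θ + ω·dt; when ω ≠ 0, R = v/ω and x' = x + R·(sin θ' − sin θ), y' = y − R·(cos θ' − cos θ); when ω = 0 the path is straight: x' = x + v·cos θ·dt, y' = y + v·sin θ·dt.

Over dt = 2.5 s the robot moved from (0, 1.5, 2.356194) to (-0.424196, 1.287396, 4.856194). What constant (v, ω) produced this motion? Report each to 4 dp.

v = 0.2500, ω = 1.0000

Δθ = 4.856194 − 2.356194 = 2.500000
ω = Δθ/dt = 2.500000/2.5 = 1.0000
R = Δx/(sin θ' − sin θ) = 0.2500
v = R·ω = 0.2500·1.0000 = 0.2500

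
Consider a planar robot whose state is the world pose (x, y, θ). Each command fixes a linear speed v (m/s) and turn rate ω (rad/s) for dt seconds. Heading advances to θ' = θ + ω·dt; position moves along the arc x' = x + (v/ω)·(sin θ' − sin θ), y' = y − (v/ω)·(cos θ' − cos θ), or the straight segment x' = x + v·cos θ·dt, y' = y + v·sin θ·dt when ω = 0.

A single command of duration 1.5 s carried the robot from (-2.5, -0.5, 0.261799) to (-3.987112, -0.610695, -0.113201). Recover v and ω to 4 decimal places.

Δθ = -0.113201 − 0.261799 = -0.375000
ω = Δθ/dt = -0.375000/1.5 = -0.2500
R = Δx/(sin θ' − sin θ) = 4.0000
v = R·ω = 4.0000·-0.2500 = -1.0000

v = -1.0000, ω = -0.2500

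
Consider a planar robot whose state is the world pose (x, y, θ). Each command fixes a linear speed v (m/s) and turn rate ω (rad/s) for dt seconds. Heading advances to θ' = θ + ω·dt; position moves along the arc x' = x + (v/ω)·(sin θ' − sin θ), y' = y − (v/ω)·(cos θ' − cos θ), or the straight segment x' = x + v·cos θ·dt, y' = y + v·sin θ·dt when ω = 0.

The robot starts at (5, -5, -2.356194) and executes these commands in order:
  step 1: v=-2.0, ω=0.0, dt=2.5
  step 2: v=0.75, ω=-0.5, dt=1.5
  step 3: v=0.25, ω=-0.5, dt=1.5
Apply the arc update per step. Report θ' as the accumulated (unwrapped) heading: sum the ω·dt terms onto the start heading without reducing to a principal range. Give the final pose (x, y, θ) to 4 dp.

step 1: θ'=-2.3562 (straight) → pose (8.5355, -1.4645, -2.3562)
step 2: θ'=-3.1062 (R=-1.5000) → pose (7.5280, -1.9029, -3.1062)
step 3: θ'=-3.8562 (R=-0.5000) → pose (7.1826, -1.7809, -3.8562)

(7.1826, -1.7809, -3.8562)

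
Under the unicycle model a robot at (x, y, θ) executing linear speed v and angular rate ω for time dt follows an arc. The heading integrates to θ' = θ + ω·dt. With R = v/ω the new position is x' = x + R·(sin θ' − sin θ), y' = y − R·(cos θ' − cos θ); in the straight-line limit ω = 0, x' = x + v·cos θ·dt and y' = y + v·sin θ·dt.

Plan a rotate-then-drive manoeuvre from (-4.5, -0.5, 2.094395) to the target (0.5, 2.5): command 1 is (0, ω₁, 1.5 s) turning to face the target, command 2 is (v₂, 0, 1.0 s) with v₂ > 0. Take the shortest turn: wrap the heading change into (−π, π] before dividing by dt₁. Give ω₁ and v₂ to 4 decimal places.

heading to target = atan2(2.5−-0.5, 0.5−-4.5) = 0.5404
Δθ = wrap(0.5404 − 2.0944) = -1.5540; ω₁ = Δθ/dt₁ = -1.0360
distance = √((0.5−-4.5)² + (2.5−-0.5)²) = 5.8310; v₂ = distance/dt₂ = 5.8310

ω₁ = -1.0360, v₂ = 5.8310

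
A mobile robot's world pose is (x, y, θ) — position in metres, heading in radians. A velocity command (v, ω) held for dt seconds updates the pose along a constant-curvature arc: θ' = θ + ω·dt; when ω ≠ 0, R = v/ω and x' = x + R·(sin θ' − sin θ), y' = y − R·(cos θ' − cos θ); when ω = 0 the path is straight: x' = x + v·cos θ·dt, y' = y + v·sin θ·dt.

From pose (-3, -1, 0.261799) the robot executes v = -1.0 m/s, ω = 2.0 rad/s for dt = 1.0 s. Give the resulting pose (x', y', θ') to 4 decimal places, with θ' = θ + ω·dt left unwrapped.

(-3.2559, -1.8016, 2.2618)

θ' = 0.2618 + 2.0·1.0 = 2.2618
R = v/ω = -1.0/2.0 = -0.5000
x' = -3 + -0.5000·(sin 2.2618 − sin 0.2618) = -3.2559
y' = -1 − -0.5000·(cos 2.2618 − cos 0.2618) = -1.8016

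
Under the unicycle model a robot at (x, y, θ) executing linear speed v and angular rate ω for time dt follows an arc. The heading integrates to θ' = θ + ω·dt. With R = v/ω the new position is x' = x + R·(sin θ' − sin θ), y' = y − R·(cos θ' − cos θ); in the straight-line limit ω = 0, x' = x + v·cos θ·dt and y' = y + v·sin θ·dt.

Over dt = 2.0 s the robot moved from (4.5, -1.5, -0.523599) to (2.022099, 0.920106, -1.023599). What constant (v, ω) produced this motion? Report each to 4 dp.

v = -1.7500, ω = -0.2500

Δθ = -1.023599 − -0.523599 = -0.500000
ω = Δθ/dt = -0.500000/2.0 = -0.2500
R = Δx/(sin θ' − sin θ) = 7.0000
v = R·ω = 7.0000·-0.2500 = -1.7500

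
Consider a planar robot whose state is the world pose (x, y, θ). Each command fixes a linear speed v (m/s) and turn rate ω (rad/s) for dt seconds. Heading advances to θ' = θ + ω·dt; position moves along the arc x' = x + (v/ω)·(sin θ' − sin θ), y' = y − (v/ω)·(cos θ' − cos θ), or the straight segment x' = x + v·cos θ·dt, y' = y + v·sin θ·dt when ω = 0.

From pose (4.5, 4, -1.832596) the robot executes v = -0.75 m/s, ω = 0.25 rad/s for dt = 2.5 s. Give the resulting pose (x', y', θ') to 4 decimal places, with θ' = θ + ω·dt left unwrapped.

(4.4065, 5.8423, -1.2076)

θ' = -1.8326 + 0.25·2.5 = -1.2076
R = v/ω = -0.75/0.25 = -3.0000
x' = 4.5 + -3.0000·(sin -1.2076 − sin -1.8326) = 4.4065
y' = 4 − -3.0000·(cos -1.2076 − cos -1.8326) = 5.8423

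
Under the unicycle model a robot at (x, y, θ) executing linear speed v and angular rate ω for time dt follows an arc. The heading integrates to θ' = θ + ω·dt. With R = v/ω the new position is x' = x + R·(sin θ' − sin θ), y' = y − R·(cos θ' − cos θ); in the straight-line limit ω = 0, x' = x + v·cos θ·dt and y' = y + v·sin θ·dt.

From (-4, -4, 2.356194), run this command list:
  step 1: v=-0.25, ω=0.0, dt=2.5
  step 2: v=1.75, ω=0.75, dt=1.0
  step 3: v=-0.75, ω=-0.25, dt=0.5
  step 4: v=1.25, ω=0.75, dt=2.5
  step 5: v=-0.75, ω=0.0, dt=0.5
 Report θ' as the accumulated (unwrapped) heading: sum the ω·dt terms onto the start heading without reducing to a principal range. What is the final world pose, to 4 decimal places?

step 1: θ'=2.3562 (straight) → pose (-3.5581, -4.4419, 2.3562)
step 2: θ'=3.1062 (R=2.3333) → pose (-5.1254, -3.7600, 3.1062)
step 3: θ'=2.9812 (R=3.0000) → pose (-4.7524, -3.7966, 2.9812)
step 4: θ'=4.8562 (R=1.6667) → pose (-6.6681, -5.6807, 4.8562)
step 5: θ'=4.8562 (straight) → pose (-6.7218, -5.3096, 4.8562)

(-6.7218, -5.3096, 4.8562)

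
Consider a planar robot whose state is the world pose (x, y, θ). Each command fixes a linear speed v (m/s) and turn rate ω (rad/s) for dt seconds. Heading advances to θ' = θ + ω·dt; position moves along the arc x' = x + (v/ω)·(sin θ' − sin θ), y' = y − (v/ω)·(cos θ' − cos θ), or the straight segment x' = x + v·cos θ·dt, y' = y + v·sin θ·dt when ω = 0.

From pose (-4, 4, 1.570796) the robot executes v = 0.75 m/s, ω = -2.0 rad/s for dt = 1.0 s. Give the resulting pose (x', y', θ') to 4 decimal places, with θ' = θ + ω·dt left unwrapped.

(-3.4689, 4.3410, -0.4292)

θ' = 1.5708 + -2.0·1.0 = -0.4292
R = v/ω = 0.75/-2.0 = -0.3750
x' = -4 + -0.3750·(sin -0.4292 − sin 1.5708) = -3.4689
y' = 4 − -0.3750·(cos -0.4292 − cos 1.5708) = 4.3410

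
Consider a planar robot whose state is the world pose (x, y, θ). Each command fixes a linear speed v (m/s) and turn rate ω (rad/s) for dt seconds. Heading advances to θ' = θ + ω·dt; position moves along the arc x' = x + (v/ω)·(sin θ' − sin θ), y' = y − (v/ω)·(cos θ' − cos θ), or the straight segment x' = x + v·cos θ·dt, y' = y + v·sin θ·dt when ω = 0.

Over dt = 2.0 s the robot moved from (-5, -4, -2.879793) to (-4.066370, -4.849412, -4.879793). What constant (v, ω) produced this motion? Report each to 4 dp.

Δθ = -4.879793 − -2.879793 = -2.000000
ω = Δθ/dt = -2.000000/2.0 = -1.0000
R = Δx/(sin θ' − sin θ) = 0.7500
v = R·ω = 0.7500·-1.0000 = -0.7500

v = -0.7500, ω = -1.0000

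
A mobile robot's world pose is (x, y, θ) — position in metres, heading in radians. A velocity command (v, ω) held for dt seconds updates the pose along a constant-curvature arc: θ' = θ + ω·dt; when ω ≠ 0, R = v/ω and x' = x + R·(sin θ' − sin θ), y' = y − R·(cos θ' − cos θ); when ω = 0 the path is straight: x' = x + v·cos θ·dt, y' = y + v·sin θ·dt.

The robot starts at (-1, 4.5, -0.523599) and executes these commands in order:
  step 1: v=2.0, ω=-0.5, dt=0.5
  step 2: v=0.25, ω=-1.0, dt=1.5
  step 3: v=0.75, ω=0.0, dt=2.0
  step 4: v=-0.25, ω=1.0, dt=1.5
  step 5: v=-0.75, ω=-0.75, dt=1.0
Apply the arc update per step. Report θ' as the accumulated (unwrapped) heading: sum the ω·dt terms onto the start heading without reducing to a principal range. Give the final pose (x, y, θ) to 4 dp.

(-1.4749, 3.4212, -1.5236)

step 1: θ'=-0.7736 (R=-4.0000) → pose (-0.2051, 3.8975, -0.7736)
step 2: θ'=-2.2736 (R=-0.2500) → pose (-0.1891, 3.5571, -2.2736)
step 3: θ'=-2.2736 (straight) → pose (-1.1586, 2.4125, -2.2736)
step 4: θ'=-0.7736 (R=-0.2500) → pose (-1.1747, 2.7530, -0.7736)
step 5: θ'=-1.5236 (R=1.0000) → pose (-1.4749, 3.4212, -1.5236)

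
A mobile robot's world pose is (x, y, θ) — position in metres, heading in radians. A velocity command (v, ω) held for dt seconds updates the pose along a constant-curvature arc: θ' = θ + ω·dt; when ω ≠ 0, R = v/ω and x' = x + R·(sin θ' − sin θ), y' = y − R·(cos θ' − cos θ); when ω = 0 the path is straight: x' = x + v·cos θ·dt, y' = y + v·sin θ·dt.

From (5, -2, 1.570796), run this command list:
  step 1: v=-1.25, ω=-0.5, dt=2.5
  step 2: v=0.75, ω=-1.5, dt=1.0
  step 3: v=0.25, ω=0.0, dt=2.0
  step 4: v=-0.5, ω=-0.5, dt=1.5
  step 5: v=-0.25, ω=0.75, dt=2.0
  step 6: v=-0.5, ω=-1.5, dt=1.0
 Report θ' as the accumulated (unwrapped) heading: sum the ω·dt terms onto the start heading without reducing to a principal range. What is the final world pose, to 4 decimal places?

(3.7399, -3.5458, -1.9292)

step 1: θ'=0.3208 (R=2.5000) → pose (3.2883, -4.3725, 0.3208)
step 2: θ'=-1.1792 (R=-0.5000) → pose (3.9081, -4.6561, -1.1792)
step 3: θ'=-1.1792 (straight) → pose (4.0989, -5.1183, -1.1792)
step 4: θ'=-1.9292 (R=1.0000) → pose (4.0868, -4.3858, -1.9292)
step 5: θ'=-0.4292 (R=-0.3333) → pose (3.9134, -3.9658, -0.4292)
step 6: θ'=-1.9292 (R=0.3333) → pose (3.7399, -3.5458, -1.9292)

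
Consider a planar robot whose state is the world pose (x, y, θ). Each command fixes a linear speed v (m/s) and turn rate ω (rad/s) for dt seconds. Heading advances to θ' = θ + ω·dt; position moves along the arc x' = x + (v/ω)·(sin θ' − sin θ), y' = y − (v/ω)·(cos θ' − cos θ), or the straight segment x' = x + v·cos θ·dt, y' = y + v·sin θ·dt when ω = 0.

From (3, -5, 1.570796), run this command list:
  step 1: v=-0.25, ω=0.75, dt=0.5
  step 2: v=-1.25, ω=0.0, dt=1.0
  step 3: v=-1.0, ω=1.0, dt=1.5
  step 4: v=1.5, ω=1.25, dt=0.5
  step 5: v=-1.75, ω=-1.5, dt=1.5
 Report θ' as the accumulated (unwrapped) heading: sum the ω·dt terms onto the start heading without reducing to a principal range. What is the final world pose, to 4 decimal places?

step 1: θ'=1.9458 (R=-0.3333) → pose (3.0232, -5.1221, 1.9458)
step 2: θ'=1.9458 (straight) → pose (3.4810, -6.2852, 1.9458)
step 3: θ'=3.4458 (R=-1.0000) → pose (4.7110, -6.8730, 3.4458)
step 4: θ'=4.0708 (R=1.2000) → pose (4.1091, -7.2998, 4.0708)
step 5: θ'=1.8208 (R=1.1667) → pose (6.1742, -7.7094, 1.8208)

(6.1742, -7.7094, 1.8208)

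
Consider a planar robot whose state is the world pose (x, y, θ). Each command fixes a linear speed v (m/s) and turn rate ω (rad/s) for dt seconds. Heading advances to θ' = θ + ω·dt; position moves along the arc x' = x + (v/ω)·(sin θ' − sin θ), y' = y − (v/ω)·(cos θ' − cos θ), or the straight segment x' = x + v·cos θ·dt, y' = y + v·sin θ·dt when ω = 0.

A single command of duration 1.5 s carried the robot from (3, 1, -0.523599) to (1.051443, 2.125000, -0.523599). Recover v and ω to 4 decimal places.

v = -1.5000, ω = 0.0000

Δθ = -0.523599 − -0.523599 = 0.000000
ω = Δθ/dt = 0.000000/1.5 = 0.0000
ω = 0 → v = (Δx·cos θ + Δy·sin θ)/dt = -1.5000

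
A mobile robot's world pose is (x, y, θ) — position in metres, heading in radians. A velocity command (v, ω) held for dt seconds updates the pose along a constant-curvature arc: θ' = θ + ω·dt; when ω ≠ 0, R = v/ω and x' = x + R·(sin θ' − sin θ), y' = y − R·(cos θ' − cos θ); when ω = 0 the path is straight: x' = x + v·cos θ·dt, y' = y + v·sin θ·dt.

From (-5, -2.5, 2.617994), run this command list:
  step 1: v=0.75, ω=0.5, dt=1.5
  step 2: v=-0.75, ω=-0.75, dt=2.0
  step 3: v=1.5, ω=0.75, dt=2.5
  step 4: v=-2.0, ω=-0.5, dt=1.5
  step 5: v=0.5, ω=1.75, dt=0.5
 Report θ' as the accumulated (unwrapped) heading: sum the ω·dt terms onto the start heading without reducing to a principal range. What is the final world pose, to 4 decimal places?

step 1: θ'=3.3680 (R=1.5000) → pose (-6.0867, -2.3373, 3.3680)
step 2: θ'=1.8680 (R=1.0000) → pose (-4.9061, -3.0190, 1.8680)
step 3: θ'=3.7430 (R=2.0000) → pose (-7.9500, -1.9556, 3.7430)
step 4: θ'=2.9930 (R=4.0000) → pose (-5.0946, -1.2978, 2.9930)
step 5: θ'=3.8680 (R=0.2857) → pose (-5.3267, -1.3668, 3.8680)

(-5.3267, -1.3668, 3.8680)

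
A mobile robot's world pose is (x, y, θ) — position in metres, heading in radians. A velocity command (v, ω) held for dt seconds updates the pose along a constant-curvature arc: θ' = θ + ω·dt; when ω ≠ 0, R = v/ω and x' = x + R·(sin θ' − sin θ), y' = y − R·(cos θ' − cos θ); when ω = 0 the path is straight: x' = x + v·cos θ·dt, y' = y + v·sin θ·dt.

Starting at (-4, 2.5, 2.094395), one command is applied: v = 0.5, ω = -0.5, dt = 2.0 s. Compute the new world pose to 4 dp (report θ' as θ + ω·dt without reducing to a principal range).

θ' = 2.0944 + -0.5·2.0 = 1.0944
R = v/ω = 0.5/-0.5 = -1.0000
x' = -4 + -1.0000·(sin 1.0944 − sin 2.0944) = -4.0226
y' = 2.5 − -1.0000·(cos 1.0944 − cos 2.0944) = 3.4586

(-4.0226, 3.4586, 1.0944)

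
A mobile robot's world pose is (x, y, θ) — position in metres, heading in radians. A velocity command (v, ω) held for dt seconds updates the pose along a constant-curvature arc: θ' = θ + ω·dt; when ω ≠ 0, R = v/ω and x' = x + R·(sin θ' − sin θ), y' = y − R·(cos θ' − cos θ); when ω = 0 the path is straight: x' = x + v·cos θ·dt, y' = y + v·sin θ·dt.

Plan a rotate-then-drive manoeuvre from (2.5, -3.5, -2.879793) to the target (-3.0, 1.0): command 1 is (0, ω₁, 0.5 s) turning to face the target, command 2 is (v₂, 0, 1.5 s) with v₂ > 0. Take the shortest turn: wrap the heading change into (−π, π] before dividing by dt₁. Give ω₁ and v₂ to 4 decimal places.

heading to target = atan2(1−-3.5, -3−2.5) = 2.4559
Δθ = wrap(2.4559 − -2.8798) = -0.9475; ω₁ = Δθ/dt₁ = -1.8951
distance = √((-3−2.5)² + (1−-3.5)²) = 7.1063; v₂ = distance/dt₂ = 4.7376

ω₁ = -1.8951, v₂ = 4.7376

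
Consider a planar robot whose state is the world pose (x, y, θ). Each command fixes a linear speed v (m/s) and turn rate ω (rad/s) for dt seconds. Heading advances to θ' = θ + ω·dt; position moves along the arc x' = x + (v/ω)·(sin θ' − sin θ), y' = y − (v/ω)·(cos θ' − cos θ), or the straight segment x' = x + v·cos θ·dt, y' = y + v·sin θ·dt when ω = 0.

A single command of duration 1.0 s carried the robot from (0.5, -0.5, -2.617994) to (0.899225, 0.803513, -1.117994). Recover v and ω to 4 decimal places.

v = -1.5000, ω = 1.5000

Δθ = -1.117994 − -2.617994 = 1.500000
ω = Δθ/dt = 1.500000/1.0 = 1.5000
R = −Δy/(cos θ' − cos θ) = -1.0000
v = R·ω = -1.0000·1.5000 = -1.5000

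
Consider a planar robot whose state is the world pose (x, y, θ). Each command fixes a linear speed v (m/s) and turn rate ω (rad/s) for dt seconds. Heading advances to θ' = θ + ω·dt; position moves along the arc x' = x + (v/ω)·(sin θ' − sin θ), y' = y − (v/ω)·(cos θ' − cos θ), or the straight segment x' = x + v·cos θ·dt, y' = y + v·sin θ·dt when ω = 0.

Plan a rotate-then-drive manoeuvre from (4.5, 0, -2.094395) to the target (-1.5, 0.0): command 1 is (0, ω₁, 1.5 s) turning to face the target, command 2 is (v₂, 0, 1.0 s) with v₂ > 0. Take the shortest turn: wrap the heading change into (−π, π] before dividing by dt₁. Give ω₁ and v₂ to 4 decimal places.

heading to target = atan2(0−0, -1.5−4.5) = 3.1416
Δθ = wrap(3.1416 − -2.0944) = -1.0472; ω₁ = Δθ/dt₁ = -0.6981
distance = √((-1.5−4.5)² + (0−0)²) = 6.0000; v₂ = distance/dt₂ = 6.0000

ω₁ = -0.6981, v₂ = 6.0000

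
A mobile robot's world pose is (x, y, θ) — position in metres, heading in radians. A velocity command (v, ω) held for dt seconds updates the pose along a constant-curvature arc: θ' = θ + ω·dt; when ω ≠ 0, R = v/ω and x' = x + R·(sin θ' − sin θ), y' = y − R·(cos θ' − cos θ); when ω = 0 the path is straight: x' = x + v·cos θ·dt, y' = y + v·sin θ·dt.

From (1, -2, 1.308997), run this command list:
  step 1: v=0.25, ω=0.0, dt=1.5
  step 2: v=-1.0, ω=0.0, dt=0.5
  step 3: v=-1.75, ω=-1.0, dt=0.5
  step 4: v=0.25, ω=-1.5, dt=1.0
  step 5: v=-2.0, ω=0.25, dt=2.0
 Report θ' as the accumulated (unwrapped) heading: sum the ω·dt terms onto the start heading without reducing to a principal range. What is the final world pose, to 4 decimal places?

(-2.8093, -1.1726, -0.1910)

step 1: θ'=1.3090 (straight) → pose (1.0971, -1.6378, 1.3090)
step 2: θ'=1.3090 (straight) → pose (0.9676, -2.1207, 1.3090)
step 3: θ'=0.8090 (R=1.7500) → pose (0.5436, -2.8757, 0.8090)
step 4: θ'=-0.6910 (R=-0.1667) → pose (0.7704, -2.8623, -0.6910)
step 5: θ'=-0.1910 (R=-8.0000) → pose (-2.8093, -1.1726, -0.1910)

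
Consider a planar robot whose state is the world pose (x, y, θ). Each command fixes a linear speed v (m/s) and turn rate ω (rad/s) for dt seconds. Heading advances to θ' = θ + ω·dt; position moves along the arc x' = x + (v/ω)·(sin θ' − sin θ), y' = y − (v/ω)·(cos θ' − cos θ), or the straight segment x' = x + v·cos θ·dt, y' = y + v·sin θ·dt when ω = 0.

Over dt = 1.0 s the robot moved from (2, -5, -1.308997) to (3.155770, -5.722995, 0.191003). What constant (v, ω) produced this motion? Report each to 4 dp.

v = 1.5000, ω = 1.5000

Δθ = 0.191003 − -1.308997 = 1.500000
ω = Δθ/dt = 1.500000/1.0 = 1.5000
R = Δx/(sin θ' − sin θ) = 1.0000
v = R·ω = 1.0000·1.5000 = 1.5000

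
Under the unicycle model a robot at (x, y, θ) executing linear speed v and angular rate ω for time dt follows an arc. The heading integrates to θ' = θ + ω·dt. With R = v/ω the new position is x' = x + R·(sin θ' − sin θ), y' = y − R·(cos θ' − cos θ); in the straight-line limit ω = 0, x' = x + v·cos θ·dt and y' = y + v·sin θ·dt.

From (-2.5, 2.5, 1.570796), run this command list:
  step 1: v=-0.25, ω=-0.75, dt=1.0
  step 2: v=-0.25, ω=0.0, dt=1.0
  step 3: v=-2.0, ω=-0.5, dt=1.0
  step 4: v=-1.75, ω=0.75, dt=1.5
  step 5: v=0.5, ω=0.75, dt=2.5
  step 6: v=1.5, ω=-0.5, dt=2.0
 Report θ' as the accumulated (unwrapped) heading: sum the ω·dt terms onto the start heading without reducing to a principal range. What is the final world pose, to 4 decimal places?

(-9.5148, 0.7432, 2.3208)

step 1: θ'=0.8208 (R=0.3333) → pose (-2.5894, 2.2728, 0.8208)
step 2: θ'=0.8208 (straight) → pose (-2.7598, 2.0899, 0.8208)
step 3: θ'=0.3208 (R=4.0000) → pose (-4.4253, 1.0205, 0.3208)
step 4: θ'=1.4458 (R=-2.3333) → pose (-6.0047, -0.9029, 1.4458)
step 5: θ'=3.3208 (R=0.6667) → pose (-6.7850, -0.1638, 3.3208)
step 6: θ'=2.3208 (R=-3.0000) → pose (-9.5148, 0.7432, 2.3208)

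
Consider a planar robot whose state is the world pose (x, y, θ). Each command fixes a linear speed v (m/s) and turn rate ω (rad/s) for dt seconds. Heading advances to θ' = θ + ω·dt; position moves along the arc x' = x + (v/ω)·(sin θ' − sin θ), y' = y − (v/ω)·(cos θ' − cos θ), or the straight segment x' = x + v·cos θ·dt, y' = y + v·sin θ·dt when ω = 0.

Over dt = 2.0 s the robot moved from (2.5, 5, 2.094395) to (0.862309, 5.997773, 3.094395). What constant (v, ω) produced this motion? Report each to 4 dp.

Δθ = 3.094395 − 2.094395 = 1.000000
ω = Δθ/dt = 1.000000/2.0 = 0.5000
R = Δx/(sin θ' − sin θ) = 2.0000
v = R·ω = 2.0000·0.5000 = 1.0000

v = 1.0000, ω = 0.5000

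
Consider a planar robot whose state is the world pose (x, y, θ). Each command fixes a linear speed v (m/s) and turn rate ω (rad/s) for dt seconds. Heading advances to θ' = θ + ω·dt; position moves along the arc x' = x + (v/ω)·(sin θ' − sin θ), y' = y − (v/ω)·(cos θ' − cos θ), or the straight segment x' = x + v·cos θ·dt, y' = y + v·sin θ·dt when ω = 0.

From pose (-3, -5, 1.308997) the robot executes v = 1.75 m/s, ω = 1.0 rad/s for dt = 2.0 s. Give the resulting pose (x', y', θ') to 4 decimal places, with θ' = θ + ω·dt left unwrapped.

(-4.9820, -2.8215, 3.3090)

θ' = 1.3090 + 1.0·2.0 = 3.3090
R = v/ω = 1.75/1.0 = 1.7500
x' = -3 + 1.7500·(sin 3.3090 − sin 1.3090) = -4.9820
y' = -5 − 1.7500·(cos 3.3090 − cos 1.3090) = -2.8215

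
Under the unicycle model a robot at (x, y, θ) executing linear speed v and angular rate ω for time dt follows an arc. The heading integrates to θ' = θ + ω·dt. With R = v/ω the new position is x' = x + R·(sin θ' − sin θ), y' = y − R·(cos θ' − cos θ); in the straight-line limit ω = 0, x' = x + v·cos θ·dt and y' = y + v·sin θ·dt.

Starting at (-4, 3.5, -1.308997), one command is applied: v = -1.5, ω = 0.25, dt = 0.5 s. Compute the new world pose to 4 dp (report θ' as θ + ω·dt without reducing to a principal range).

(-4.2388, 4.2104, -1.1840)

θ' = -1.3090 + 0.25·0.5 = -1.1840
R = v/ω = -1.5/0.25 = -6.0000
x' = -4 + -6.0000·(sin -1.1840 − sin -1.3090) = -4.2388
y' = 3.5 − -6.0000·(cos -1.1840 − cos -1.3090) = 4.2104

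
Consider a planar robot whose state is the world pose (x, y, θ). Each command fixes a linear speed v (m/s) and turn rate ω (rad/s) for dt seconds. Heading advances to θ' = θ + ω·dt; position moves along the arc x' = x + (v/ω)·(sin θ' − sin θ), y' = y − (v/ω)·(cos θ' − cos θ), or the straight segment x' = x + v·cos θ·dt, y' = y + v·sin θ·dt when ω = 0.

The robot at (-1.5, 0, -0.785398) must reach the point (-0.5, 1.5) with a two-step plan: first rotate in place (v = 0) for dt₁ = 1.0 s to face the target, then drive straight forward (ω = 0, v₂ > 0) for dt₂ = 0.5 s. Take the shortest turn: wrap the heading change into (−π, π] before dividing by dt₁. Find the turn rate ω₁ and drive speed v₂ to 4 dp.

ω₁ = 1.7682, v₂ = 3.6056

heading to target = atan2(1.5−0, -0.5−-1.5) = 0.9828
Δθ = wrap(0.9828 − -0.7854) = 1.7682; ω₁ = Δθ/dt₁ = 1.7682
distance = √((-0.5−-1.5)² + (1.5−0)²) = 1.8028; v₂ = distance/dt₂ = 3.6056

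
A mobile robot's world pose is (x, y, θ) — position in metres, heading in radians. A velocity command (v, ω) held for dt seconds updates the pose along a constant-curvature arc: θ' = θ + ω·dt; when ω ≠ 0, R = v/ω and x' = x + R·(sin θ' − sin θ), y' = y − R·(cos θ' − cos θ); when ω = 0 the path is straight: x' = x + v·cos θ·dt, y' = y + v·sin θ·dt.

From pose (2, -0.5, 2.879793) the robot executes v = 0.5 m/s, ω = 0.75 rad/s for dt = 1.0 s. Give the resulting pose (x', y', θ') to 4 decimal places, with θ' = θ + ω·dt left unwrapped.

θ' = 2.8798 + 0.75·1.0 = 3.6298
R = v/ω = 0.5/0.75 = 0.6667
x' = 2 + 0.6667·(sin 3.6298 − sin 2.8798) = 1.5148
y' = -0.5 − 0.6667·(cos 3.6298 − cos 2.8798) = -0.5552

(1.5148, -0.5552, 3.6298)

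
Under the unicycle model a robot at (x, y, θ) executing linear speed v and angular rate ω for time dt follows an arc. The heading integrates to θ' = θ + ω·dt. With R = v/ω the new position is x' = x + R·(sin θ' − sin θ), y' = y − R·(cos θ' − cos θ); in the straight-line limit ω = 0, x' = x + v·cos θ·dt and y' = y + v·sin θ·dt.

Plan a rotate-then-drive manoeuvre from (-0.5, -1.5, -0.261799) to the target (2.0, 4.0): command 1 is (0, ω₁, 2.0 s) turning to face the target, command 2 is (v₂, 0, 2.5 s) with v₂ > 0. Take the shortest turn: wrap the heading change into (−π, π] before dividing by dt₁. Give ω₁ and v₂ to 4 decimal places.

ω₁ = 0.7030, v₂ = 2.4166

heading to target = atan2(4−-1.5, 2−-0.5) = 1.1442
Δθ = wrap(1.1442 − -0.2618) = 1.4060; ω₁ = Δθ/dt₁ = 0.7030
distance = √((2−-0.5)² + (4−-1.5)²) = 6.0415; v₂ = distance/dt₂ = 2.4166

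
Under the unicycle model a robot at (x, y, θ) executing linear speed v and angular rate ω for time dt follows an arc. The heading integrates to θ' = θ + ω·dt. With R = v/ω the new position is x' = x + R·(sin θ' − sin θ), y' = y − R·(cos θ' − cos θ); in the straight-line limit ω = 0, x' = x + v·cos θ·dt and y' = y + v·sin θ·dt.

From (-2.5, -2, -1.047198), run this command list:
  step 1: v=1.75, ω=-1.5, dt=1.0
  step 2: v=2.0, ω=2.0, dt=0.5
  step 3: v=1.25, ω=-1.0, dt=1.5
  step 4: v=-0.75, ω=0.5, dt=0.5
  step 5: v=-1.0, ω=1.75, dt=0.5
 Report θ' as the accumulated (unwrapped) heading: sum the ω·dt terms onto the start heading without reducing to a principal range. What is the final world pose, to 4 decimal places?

step 1: θ'=-2.5472 (R=-1.1667) → pose (-2.8570, -3.5499, -2.5472)
step 2: θ'=-1.5472 (R=1.0000) → pose (-3.2967, -4.4020, -1.5472)
step 3: θ'=-3.0472 (R=-1.2500) → pose (-4.4286, -5.6759, -3.0472)
step 4: θ'=-2.7972 (R=-1.5000) → pose (-4.0635, -5.5945, -2.7972)
step 5: θ'=-1.9222 (R=-0.5714) → pose (-3.7199, -5.2533, -1.9222)

(-3.7199, -5.2533, -1.9222)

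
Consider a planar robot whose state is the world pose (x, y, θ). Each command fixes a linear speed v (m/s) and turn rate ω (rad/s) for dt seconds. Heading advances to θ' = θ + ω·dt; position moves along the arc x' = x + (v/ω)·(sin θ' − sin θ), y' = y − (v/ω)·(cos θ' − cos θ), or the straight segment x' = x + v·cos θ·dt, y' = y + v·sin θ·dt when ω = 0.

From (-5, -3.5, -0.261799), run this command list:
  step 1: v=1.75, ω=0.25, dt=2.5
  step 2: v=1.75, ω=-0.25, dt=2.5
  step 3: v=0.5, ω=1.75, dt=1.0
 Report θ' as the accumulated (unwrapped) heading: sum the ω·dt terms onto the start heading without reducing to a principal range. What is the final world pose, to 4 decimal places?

step 1: θ'=0.3632 (R=7.0000) → pose (-0.7014, -3.2819, 0.3632)
step 2: θ'=-0.2618 (R=-7.0000) → pose (3.5972, -3.0637, -0.2618)
step 3: θ'=1.4882 (R=0.2857) → pose (3.9559, -2.8113, 1.4882)

(3.9559, -2.8113, 1.4882)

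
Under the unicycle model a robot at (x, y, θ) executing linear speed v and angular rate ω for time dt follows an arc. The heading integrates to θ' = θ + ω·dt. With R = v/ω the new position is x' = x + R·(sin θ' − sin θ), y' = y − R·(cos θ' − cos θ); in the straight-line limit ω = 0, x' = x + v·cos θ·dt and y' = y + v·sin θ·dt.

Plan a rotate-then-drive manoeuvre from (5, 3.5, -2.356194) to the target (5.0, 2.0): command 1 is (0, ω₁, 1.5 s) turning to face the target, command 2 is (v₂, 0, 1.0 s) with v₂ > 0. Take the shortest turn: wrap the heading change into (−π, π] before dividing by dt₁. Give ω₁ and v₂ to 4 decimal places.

ω₁ = 0.5236, v₂ = 1.5000

heading to target = atan2(2−3.5, 5−5) = -1.5708
Δθ = wrap(-1.5708 − -2.3562) = 0.7854; ω₁ = Δθ/dt₁ = 0.5236
distance = √((5−5)² + (2−3.5)²) = 1.5000; v₂ = distance/dt₂ = 1.5000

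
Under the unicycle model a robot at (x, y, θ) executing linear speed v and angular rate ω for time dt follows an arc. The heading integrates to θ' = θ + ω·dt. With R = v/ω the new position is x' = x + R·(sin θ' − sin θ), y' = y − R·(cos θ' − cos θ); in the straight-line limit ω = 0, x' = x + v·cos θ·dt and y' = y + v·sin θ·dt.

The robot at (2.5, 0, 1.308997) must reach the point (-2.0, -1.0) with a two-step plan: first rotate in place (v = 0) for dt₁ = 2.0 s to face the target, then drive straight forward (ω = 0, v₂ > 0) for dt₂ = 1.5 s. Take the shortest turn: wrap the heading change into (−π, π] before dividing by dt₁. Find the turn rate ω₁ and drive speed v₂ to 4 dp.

heading to target = atan2(-1−0, -2−2.5) = -2.9229
Δθ = wrap(-2.9229 − 1.3090) = 2.0513; ω₁ = Δθ/dt₁ = 1.0256
distance = √((-2−2.5)² + (-1−0)²) = 4.6098; v₂ = distance/dt₂ = 3.0732

ω₁ = 1.0256, v₂ = 3.0732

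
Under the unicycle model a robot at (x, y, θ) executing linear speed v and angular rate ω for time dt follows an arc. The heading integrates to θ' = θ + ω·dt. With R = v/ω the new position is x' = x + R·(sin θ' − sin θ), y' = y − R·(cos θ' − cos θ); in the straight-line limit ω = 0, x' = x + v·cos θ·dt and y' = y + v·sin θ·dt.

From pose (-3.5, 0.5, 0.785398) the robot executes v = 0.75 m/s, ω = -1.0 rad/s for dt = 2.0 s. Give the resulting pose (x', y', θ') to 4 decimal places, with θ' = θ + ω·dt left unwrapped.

θ' = 0.7854 + -1.0·2.0 = -1.2146
R = v/ω = 0.75/-1.0 = -0.7500
x' = -3.5 + -0.7500·(sin -1.2146 − sin 0.7854) = -2.2667
y' = 0.5 − -0.7500·(cos -1.2146 − cos 0.7854) = 0.2312

(-2.2667, 0.2312, -1.2146)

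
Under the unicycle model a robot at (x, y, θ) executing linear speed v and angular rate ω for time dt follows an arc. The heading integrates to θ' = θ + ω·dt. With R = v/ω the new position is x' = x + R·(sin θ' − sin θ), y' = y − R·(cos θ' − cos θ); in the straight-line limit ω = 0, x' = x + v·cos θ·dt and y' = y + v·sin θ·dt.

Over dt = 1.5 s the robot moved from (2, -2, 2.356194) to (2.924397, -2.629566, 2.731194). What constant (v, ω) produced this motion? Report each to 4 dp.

v = -0.7500, ω = 0.2500

Δθ = 2.731194 − 2.356194 = 0.375000
ω = Δθ/dt = 0.375000/1.5 = 0.2500
R = Δx/(sin θ' − sin θ) = -3.0000
v = R·ω = -3.0000·0.2500 = -0.7500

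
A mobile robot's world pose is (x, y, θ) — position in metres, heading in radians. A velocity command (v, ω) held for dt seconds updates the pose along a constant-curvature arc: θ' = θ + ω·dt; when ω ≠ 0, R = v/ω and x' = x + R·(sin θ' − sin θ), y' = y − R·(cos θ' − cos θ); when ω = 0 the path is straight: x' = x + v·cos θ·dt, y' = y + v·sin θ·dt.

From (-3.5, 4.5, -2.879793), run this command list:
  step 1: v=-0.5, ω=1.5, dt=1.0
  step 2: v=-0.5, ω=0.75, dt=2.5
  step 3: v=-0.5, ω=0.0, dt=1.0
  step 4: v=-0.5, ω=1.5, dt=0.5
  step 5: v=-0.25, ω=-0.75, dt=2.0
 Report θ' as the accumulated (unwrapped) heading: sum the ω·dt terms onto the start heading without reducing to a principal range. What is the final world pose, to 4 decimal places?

step 1: θ'=-1.3798 (R=-0.3333) → pose (-3.2590, 4.8853, -1.3798)
step 2: θ'=0.4952 (R=-0.6667) → pose (-4.2304, 5.3453, 0.4952)
step 3: θ'=0.4952 (straight) → pose (-4.6703, 5.1077, 0.4952)
step 4: θ'=1.2452 (R=-0.3333) → pose (-4.8277, 4.9210, 1.2452)
step 5: θ'=-0.2548 (R=0.3333) → pose (-5.2275, 4.7051, -0.2548)

(-5.2275, 4.7051, -0.2548)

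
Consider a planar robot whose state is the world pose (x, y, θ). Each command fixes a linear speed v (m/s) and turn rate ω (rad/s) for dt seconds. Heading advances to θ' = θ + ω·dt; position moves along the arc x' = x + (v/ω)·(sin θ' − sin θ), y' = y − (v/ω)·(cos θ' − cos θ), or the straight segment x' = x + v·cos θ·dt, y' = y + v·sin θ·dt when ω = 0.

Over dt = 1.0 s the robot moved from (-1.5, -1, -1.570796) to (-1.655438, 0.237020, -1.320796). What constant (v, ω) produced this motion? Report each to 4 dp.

v = -1.2500, ω = 0.2500

Δθ = -1.320796 − -1.570796 = 0.250000
ω = Δθ/dt = 0.250000/1.0 = 0.2500
R = −Δy/(cos θ' − cos θ) = -5.0000
v = R·ω = -5.0000·0.2500 = -1.2500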